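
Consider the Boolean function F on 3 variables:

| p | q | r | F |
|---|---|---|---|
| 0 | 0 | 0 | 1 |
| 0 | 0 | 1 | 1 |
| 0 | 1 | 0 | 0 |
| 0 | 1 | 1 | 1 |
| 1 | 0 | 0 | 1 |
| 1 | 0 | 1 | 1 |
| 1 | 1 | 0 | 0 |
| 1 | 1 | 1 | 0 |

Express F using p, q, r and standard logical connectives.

There are just 3 zero rows: (0,1,0), (1,1,0), (1,1,1). Their minterms are ¬p·q·¬r, p·q·¬r, p·q·r; the OR of those covers precisely the 0-outputs, and negating it yields F.

F(p, q, r) = ¬((((¬p ∧ q) ∧ ¬r) ∨ ((p ∧ q) ∧ ¬r)) ∨ ((p ∧ q) ∧ r))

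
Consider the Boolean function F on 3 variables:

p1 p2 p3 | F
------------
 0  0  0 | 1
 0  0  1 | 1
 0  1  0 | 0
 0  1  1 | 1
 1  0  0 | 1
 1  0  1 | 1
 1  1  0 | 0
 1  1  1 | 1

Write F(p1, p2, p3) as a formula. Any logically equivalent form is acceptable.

F(p1, p2, p3) = NOT (((NOT p1 AND p2) AND NOT p3) OR ((p1 AND p2) AND NOT p3))

The 0-rows are (0,1,0), (1,1,0). Take each as a conjunction (¬p1·p2·¬p3, p1·p2·¬p3), form their disjunction, and complement — that gives a formula that is 1 everywhere F is.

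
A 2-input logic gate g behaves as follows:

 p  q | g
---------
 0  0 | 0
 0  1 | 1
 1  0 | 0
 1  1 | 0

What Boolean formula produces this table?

g(p, q) = not p and q

1 only at (0,1): NOT p AND q.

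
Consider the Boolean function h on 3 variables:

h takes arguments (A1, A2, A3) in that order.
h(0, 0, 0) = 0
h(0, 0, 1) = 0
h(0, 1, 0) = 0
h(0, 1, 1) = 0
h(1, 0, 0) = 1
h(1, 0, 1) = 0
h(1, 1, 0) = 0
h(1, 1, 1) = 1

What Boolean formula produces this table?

h(A1, A2, A3) = ((A1 and not A2) and not A3) or ((A1 and A2) and A3)

Collect the rows where h=1 — (1,0,0), (1,1,1) — and write one minterm per row: A1·¬A2·¬A3, A1·A2·A3. Their union (logical OR) reproduces the table exactly.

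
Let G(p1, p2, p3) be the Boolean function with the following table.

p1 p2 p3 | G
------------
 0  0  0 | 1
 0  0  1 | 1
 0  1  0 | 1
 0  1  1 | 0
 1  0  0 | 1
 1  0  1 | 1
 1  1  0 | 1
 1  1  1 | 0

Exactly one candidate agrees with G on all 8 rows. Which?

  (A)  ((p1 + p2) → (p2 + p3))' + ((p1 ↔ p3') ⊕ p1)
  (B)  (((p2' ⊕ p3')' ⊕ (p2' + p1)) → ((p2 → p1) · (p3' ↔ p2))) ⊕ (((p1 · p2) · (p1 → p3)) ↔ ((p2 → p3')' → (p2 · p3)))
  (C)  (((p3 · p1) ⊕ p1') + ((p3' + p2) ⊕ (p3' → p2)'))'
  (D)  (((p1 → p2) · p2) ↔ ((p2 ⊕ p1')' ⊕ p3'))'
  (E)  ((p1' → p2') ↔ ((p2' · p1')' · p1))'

B

(A) fails at (0,0,0): the formula yields 0, G is 1.
(C) fails at (0,0,0): the formula yields 0, G is 1.
(D) fails at (0,0,1): the formula yields 0, G is 1.
(E) fails at (0,1,0): the formula yields 0, G is 1.
That leaves (B). Evaluating it on every row reproduces the table of G exactly.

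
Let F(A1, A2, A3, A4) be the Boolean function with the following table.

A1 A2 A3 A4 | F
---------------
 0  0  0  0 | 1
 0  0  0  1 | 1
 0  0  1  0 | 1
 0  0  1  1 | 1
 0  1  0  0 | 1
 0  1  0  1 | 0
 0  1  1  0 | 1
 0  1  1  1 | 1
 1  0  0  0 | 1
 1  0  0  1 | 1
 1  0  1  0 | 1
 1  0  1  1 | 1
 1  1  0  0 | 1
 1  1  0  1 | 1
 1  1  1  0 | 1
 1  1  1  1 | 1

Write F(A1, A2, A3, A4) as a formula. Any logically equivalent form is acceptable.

F is 0 on exactly one input, (0,1,0,1), whose minterm is ¬A1·A2·¬A3·A4. So F is the negation of that single conjunction.

F(A1, A2, A3, A4) = NOT (((NOT A1 AND A2) AND NOT A3) AND A4)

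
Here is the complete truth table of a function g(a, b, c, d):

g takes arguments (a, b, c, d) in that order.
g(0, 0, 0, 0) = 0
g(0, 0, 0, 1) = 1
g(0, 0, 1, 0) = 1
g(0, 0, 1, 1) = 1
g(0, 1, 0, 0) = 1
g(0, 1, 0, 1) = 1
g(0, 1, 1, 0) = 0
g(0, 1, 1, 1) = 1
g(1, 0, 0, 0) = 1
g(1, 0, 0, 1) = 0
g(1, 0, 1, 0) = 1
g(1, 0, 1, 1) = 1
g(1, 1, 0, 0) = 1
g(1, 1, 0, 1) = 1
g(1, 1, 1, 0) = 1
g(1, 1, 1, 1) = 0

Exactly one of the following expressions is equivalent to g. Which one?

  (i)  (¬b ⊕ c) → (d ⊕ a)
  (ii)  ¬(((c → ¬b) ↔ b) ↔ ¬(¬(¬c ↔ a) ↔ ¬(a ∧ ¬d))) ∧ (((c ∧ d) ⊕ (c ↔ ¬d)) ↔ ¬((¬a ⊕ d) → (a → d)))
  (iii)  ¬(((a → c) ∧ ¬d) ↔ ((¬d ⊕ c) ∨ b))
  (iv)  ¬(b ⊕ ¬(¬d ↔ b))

(ii): at (0,0,0,1) it gives 0, but g = 1 — eliminated.
(iii): at (0,0,0,1) it gives 0, but g = 1 — eliminated.
(iv): at (0,0,1,0) it gives 0, but g = 1 — eliminated.
Only (i) survives; checking it on all 16 rows confirms it matches g.

i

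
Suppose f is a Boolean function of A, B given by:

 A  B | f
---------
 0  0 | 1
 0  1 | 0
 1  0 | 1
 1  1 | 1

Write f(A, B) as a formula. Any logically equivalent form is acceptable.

This is B → A (false only at 0,1).

f(A, B) = B → A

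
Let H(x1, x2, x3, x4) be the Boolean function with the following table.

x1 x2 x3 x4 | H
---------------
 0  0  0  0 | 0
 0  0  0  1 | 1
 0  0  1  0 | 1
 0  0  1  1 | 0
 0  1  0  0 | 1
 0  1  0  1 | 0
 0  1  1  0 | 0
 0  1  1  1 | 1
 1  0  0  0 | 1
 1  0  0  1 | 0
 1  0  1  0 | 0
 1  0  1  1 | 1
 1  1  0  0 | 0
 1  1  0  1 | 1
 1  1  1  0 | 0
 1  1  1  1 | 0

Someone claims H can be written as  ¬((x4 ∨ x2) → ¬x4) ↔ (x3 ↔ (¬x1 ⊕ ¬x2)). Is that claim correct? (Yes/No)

No

Test each input against both H and the formula:
  x1=0, x2=0, x3=0, x4=0: formula gives 0, H = 0 ✓
  x1=0, x2=0, x3=0, x4=1: formula gives 1, H = 1 ✓
  x1=0, x2=0, x3=1, x4=0: formula gives 1, H = 1 ✓
  x1=0, x2=0, x3=1, x4=1: formula gives 0, H = 0 ✓
  …
  x1=1, x2=1, x3=1, x4=0: formula gives 1, but H = 0 ✗
Row (1,1,1,0) is a counterexample, so the formula is not equivalent to H.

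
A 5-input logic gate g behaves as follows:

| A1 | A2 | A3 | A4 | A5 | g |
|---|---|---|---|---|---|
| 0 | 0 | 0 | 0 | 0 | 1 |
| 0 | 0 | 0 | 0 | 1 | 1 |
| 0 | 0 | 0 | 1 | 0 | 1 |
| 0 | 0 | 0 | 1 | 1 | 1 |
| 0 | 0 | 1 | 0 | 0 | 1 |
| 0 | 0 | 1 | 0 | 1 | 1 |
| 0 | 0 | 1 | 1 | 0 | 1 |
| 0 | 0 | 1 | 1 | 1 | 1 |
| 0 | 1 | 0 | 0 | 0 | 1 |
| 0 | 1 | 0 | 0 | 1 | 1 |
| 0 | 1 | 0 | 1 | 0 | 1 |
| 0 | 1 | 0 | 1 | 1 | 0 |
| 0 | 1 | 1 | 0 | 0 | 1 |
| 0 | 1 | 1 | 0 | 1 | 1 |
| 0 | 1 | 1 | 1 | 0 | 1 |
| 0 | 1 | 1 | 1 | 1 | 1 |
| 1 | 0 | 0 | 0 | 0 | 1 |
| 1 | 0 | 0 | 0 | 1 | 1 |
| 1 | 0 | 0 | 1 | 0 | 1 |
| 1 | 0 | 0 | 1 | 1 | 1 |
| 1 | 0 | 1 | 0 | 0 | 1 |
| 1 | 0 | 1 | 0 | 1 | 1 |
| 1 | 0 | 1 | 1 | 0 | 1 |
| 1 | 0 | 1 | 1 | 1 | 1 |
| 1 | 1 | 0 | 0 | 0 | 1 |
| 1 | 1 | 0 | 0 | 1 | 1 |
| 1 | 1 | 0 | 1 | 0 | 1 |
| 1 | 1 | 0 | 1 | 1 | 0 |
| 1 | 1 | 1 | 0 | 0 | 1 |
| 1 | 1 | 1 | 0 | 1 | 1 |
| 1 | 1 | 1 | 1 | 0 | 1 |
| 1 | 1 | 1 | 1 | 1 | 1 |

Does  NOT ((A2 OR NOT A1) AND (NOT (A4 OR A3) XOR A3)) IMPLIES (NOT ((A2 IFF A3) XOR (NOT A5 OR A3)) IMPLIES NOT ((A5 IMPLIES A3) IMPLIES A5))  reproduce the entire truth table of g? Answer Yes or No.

Evaluate NOT ((A2 OR NOT A1) AND (NOT (A4 OR A3) XOR A3)) IMPLIES (NOT ((A2 IFF A3) XOR (NOT A5 OR A3)) IMPLIES NOT ((A5 IMPLIES A3) IMPLIES A5)) on each row and compare to g:
  A1=0, A2=0, A3=0, A4=0, A5=0: formula gives 1, g = 1 ✓
  A1=0, A2=0, A3=0, A4=0, A5=1: formula gives 1, g = 1 ✓
  A1=0, A2=0, A3=0, A4=1, A5=0: formula gives 1, g = 1 ✓
  A1=0, A2=0, A3=0, A4=1, A5=1: formula gives 1, g = 1 ✓
  …and likewise for the remaining 28 rows.
Every row agrees, so the formula is equivalent.

Yes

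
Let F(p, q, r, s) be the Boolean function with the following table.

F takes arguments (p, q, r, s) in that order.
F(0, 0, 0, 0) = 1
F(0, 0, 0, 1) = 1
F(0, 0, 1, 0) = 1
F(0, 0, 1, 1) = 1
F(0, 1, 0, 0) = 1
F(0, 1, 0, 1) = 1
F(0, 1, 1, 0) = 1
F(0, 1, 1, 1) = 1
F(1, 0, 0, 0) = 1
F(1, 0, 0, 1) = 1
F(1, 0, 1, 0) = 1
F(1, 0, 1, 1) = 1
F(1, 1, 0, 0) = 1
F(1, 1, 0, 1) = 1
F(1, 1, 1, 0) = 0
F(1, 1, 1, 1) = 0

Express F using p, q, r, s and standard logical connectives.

F(p, q, r, s) = not ((((p and q) and r) and not s) or (((p and q) and r) and s))

The 0-rows are (1,1,1,0), (1,1,1,1). Take each as a conjunction (p·q·r·¬s, p·q·r·s), form their disjunction, and complement — that gives a formula that is 1 everywhere F is.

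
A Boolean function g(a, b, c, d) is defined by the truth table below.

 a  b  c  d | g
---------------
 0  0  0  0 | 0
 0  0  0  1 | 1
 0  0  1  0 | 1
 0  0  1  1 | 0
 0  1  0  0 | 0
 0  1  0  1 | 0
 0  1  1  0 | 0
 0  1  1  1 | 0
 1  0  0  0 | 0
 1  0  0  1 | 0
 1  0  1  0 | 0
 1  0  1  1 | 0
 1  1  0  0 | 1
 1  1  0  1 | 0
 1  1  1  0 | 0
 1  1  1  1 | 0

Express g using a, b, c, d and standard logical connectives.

g(a, b, c, d) = ((((¬a ∧ ¬b) ∧ ¬c) ∧ d) ∨ (((¬a ∧ ¬b) ∧ c) ∧ ¬d)) ∨ (((a ∧ b) ∧ ¬c) ∧ ¬d)

The 1-rows are (0,0,0,1), (0,0,1,0), (1,1,0,0). Each contributes one minterm — ¬a·¬b·¬c·d; ¬a·¬b·c·¬d; a·b·¬c·¬d — and their disjunction is a sum-of-products form of g.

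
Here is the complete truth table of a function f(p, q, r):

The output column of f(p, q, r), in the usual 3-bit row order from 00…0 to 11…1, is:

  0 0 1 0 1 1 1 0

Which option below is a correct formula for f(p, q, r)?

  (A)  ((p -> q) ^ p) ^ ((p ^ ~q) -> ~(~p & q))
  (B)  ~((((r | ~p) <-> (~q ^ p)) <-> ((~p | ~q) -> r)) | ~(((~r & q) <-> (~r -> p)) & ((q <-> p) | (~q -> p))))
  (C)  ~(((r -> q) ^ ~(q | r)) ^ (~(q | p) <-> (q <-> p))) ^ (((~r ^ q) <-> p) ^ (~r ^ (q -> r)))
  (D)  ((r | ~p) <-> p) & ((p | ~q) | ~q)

(A) disagrees with f on (0,1,0) (formula → 0, table → 1); rule it out.
(B) disagrees with f on (0,0,0) (formula → 1, table → 0); rule it out.
(D) disagrees with f on (0,1,0) (formula → 0, table → 1); rule it out.
(C) is the remaining candidate, and it agrees with f on all 8 inputs.

C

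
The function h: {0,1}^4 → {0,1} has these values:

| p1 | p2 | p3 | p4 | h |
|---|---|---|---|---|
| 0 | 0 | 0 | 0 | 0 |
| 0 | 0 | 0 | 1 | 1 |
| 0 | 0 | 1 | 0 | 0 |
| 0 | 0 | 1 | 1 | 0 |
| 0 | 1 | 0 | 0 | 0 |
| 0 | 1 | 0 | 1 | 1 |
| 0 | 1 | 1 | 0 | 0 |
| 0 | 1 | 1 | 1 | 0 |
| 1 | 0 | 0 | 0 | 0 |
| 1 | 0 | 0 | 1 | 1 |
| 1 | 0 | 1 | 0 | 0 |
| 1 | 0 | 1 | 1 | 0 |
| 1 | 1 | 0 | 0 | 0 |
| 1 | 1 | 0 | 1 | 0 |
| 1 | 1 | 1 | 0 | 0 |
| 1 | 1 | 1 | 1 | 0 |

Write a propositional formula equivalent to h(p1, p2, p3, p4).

h(p1, p2, p3, p4) = ((((~p1 & ~p2) & ~p3) & p4) | (((~p1 & p2) & ~p3) & p4)) | (((p1 & ~p2) & ~p3) & p4)

The 1-rows are (0,0,0,1), (0,1,0,1), (1,0,0,1). Each contributes one minterm — ¬p1·¬p2·¬p3·p4; ¬p1·p2·¬p3·p4; p1·¬p2·¬p3·p4 — and their disjunction is a sum-of-products form of h.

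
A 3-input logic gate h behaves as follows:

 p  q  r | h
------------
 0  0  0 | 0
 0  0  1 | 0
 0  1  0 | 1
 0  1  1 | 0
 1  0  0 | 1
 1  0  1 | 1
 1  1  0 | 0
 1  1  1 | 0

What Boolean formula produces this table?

h=1 on 3 inputs: (0,1,0), (1,0,0), (1,0,1). Reading each as a conjunction of literals (¬p·q·¬r, p·¬q·¬r, p·¬q·r) and taking the OR gives the canonical DNF.

h(p, q, r) = (((not p and q) and not r) or ((p and not q) and not r)) or ((p and not q) and r)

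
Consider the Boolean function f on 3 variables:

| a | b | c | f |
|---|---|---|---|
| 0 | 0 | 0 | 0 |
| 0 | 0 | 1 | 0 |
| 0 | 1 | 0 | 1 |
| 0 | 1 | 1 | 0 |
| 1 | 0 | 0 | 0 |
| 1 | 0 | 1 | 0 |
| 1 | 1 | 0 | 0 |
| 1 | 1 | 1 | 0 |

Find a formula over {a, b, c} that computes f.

f is 1 on exactly one input, (0,1,0), whose minterm is ¬a·b·¬c. So f is just that conjunction.

f(a, b, c) = (a' · b) · c'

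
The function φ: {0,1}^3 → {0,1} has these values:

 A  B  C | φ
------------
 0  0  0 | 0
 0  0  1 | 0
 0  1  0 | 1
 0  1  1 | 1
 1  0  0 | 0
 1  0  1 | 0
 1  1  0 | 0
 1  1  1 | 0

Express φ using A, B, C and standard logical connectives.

φ(A, B, C) = ((A' · B) · C') + ((A' · B) · C)

The 1-rows are (0,1,0), (0,1,1). Each contributes one minterm — ¬A·B·¬C; ¬A·B·C — and their disjunction is a sum-of-products form of φ.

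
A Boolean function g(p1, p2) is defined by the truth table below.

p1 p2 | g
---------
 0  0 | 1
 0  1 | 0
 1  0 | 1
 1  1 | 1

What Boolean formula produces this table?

g(p1, p2) = p2 → p1

This is p2 → p1 (false only at 0,1).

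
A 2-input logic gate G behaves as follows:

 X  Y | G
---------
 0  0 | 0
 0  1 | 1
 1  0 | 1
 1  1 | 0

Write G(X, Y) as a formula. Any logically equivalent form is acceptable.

The output is 1 exactly when an odd number of inputs are 1 — the 2-way XOR (parity).

G(X, Y) = X ⊕ Y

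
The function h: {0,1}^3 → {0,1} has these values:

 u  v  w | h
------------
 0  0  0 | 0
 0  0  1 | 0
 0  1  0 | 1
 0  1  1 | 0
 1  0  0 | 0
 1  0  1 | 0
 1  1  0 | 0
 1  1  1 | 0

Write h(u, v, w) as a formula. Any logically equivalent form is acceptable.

h(u, v, w) = (u' · v) · w'

h is 1 on exactly one input, (0,1,0), whose minterm is ¬u·v·¬w. So h is just that conjunction.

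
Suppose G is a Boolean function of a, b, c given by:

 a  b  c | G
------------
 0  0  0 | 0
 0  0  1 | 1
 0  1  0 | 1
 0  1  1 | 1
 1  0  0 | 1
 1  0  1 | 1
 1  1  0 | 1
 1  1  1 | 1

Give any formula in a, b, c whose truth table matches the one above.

Only row (0,0,0) gives 0. So G is 1 everywhere except there — the complement of the minterm ¬a·¬b·¬c.

G(a, b, c) = ¬((¬a ∧ ¬b) ∧ ¬c)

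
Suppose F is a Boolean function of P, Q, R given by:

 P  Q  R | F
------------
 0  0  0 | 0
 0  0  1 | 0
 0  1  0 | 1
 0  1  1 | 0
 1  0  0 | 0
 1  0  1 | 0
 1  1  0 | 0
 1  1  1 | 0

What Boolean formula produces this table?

Only row (0,1,0) gives 1. That row's minterm ¬P·Q·¬R is F directly.

F(P, Q, R) = (P' · Q) · R'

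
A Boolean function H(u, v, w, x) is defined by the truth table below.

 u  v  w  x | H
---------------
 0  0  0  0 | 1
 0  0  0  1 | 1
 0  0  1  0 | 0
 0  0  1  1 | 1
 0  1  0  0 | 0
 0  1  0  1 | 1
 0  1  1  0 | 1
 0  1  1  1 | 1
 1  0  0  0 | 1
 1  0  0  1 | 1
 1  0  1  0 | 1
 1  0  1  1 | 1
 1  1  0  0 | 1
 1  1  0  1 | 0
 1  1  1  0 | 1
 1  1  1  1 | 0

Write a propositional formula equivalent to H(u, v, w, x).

H(u, v, w, x) = ¬((((((¬u ∧ ¬v) ∧ w) ∧ ¬x) ∨ (((¬u ∧ v) ∧ ¬w) ∧ ¬x)) ∨ (((u ∧ v) ∧ ¬w) ∧ x)) ∨ (((u ∧ v) ∧ w) ∧ x))

There are just 4 zero rows: (0,0,1,0), (0,1,0,0), (1,1,0,1), (1,1,1,1). Their minterms are ¬u·¬v·w·¬x, ¬u·v·¬w·¬x, u·v·¬w·x, u·v·w·x; the OR of those covers precisely the 0-outputs, and negating it yields H.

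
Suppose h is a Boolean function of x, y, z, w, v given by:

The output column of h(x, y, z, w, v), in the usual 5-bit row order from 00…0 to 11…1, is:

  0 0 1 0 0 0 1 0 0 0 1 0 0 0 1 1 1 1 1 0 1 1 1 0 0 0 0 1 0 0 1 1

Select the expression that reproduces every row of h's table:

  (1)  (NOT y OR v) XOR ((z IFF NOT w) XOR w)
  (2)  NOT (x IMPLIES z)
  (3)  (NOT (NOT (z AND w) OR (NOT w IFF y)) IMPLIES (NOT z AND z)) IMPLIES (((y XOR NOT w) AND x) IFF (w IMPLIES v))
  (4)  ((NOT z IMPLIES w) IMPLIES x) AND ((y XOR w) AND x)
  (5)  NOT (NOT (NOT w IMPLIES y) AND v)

(1): at (0,0,0,0,0) it gives 1, but h = 0 — eliminated.
(2): at (0,0,0,1,0) it gives 0, but h = 1 — eliminated.
(4): at (0,0,0,1,0) it gives 0, but h = 1 — eliminated.
(5): at (0,0,0,0,0) it gives 1, but h = 0 — eliminated.
Only (3) survives; checking it on all 32 rows confirms it matches h.

3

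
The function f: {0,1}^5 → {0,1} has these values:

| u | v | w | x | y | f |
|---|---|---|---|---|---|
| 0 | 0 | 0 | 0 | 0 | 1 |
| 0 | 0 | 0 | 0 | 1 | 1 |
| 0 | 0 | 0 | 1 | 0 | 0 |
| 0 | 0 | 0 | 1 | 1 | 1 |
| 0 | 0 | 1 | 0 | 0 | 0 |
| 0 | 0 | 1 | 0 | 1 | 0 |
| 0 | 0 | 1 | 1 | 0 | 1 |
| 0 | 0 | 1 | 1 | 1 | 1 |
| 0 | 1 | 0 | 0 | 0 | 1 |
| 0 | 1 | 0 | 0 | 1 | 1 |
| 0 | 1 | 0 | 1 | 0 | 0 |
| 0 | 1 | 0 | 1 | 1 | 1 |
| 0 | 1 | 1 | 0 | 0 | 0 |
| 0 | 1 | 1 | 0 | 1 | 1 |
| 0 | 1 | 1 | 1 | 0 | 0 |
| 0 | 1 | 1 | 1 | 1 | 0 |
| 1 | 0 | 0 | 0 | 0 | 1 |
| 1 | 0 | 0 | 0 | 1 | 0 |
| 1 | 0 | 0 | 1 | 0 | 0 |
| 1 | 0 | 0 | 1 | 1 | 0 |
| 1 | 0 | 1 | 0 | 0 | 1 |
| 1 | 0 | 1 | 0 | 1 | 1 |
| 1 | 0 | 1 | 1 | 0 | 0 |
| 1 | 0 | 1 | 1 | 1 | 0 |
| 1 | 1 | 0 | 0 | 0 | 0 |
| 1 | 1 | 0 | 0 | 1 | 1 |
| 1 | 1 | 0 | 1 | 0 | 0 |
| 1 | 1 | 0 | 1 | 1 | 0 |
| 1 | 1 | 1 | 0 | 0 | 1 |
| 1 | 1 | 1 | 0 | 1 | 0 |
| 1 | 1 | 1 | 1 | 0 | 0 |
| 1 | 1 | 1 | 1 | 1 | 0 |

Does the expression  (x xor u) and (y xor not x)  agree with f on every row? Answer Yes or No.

Check the formula against f row by row:
  u=0, v=0, w=0, x=0, y=0: formula gives 0, but f = 1 ✗
Since they disagree at (0,0,0,0,0), the expression is not a correct formula for f.

No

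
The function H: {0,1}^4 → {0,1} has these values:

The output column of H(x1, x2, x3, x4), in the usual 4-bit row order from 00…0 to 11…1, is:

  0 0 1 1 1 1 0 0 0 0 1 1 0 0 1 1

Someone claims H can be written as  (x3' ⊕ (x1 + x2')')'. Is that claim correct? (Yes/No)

Test each input against both H and the formula:
  x1=0, x2=0, x3=0, x4=0: formula gives 0, H = 0 ✓
  x1=0, x2=0, x3=0, x4=1: formula gives 0, H = 0 ✓
  x1=0, x2=0, x3=1, x4=0: formula gives 1, H = 1 ✓
  x1=0, x2=0, x3=1, x4=1: formula gives 1, H = 1 ✓
  … (the remaining 12 rows also agree.)
Every row agrees, so the formula is equivalent.

Yes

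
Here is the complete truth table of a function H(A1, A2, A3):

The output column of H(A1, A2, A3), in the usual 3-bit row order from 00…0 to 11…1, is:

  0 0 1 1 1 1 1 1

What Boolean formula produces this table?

The 0-rows are (0,0,0), (0,0,1). Take each as a conjunction (¬A1·¬A2·¬A3, ¬A1·¬A2·A3), form their disjunction, and complement — that gives a formula that is 1 everywhere H is.

H(A1, A2, A3) = ¬(((¬A1 ∧ ¬A2) ∧ ¬A3) ∨ ((¬A1 ∧ ¬A2) ∧ A3))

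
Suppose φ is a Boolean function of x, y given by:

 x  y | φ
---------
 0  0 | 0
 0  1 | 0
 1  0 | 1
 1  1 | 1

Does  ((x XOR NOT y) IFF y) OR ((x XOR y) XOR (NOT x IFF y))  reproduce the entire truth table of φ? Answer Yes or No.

Yes

Evaluate ((x XOR NOT y) IFF y) OR ((x XOR y) XOR (NOT x IFF y)) on each row and compare to φ:
  x=0, y=0: formula gives 0, φ = 0 ✓
  x=0, y=1: formula gives 0, φ = 0 ✓
  x=1, y=0: formula gives 1, φ = 1 ✓
  x=1, y=1: formula gives 1, φ = 1 ✓
No disagreement on any input; they are logically equivalent.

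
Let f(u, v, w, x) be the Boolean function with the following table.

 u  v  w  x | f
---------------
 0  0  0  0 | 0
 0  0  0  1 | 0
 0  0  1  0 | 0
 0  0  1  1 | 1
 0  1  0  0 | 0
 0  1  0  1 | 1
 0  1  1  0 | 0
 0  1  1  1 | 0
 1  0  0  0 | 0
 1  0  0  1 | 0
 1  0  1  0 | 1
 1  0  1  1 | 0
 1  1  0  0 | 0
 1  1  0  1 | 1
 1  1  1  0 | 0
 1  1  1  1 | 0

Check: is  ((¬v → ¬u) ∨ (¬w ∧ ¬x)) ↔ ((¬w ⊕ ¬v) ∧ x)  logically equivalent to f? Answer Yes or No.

No

Evaluate ((¬v → ¬u) ∨ (¬w ∧ ¬x)) ↔ ((¬w ⊕ ¬v) ∧ x) on each row and compare to f:
  u=0, v=0, w=0, x=0: formula gives 0, f = 0 ✓
  u=0, v=0, w=0, x=1: formula gives 0, f = 0 ✓
  u=0, v=0, w=1, x=0: formula gives 0, f = 0 ✓
  u=0, v=0, w=1, x=1: formula gives 1, f = 1 ✓
  …
  u=1, v=0, w=0, x=1: formula gives 1, but f = 0 ✗
Since they disagree at (1,0,0,1), the expression is not a correct formula for f.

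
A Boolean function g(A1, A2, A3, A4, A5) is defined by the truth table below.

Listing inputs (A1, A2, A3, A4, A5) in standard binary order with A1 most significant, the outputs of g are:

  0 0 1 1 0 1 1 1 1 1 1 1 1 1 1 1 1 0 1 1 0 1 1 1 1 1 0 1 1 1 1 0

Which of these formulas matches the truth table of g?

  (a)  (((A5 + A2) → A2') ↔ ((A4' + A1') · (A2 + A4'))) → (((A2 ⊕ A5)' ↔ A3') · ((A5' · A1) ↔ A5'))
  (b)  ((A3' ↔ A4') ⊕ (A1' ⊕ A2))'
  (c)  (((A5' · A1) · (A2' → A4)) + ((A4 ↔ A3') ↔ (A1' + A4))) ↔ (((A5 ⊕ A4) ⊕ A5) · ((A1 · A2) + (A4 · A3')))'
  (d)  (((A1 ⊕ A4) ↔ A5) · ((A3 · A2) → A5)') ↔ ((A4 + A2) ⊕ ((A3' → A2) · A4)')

a

(b) fails at (0,0,0,0,0): the formula yields 1, g is 0.
(c) fails at (0,0,0,1,0): the formula yields 0, g is 1.
(d) fails at (0,0,1,0,1): the formula yields 0, g is 1.
(a) is the remaining candidate, and it agrees with g on all 32 inputs.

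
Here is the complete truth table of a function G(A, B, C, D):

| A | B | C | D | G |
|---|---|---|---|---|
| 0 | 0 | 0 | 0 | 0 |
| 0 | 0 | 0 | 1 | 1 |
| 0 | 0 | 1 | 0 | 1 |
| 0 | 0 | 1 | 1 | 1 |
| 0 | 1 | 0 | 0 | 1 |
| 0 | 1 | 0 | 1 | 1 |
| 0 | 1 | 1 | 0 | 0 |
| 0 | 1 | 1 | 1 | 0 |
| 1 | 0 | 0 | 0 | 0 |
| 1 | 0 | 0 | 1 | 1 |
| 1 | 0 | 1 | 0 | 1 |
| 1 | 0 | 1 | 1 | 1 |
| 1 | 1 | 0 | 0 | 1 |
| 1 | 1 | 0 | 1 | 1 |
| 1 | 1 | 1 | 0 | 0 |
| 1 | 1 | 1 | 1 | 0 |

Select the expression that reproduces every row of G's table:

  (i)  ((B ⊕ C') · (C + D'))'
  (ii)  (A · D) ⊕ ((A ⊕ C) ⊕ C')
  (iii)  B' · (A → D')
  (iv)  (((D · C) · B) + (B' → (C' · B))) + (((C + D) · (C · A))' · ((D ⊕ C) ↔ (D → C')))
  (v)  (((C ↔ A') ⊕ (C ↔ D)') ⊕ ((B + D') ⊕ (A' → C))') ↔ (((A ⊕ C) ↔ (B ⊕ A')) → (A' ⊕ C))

(ii): at (0,0,0,0) it gives 1, but G = 0 — eliminated.
(iii): at (0,0,0,0) it gives 1, but G = 0 — eliminated.
(iv): at (0,1,1,0) it gives 1, but G = 0 — eliminated.
(v): at (0,0,0,1) it gives 0, but G = 1 — eliminated.
That leaves (i). Evaluating it on every row reproduces the table of G exactly.

i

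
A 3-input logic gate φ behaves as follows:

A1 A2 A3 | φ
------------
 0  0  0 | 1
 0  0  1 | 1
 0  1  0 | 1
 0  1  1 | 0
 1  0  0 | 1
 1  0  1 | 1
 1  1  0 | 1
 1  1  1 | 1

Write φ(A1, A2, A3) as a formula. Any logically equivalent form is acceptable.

φ(A1, A2, A3) = ¬((¬A1 ∧ A2) ∧ A3)

φ is 0 on exactly one input, (0,1,1), whose minterm is ¬A1·A2·A3. So φ is the negation of that single conjunction.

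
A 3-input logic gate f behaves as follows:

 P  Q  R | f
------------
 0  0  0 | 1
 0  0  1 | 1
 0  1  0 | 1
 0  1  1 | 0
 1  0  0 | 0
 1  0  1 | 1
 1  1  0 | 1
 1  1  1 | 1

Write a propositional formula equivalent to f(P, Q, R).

f(P, Q, R) = (((P' · Q) · R) + ((P · Q') · R'))'

The 0-rows are (0,1,1), (1,0,0). Take each as a conjunction (¬P·Q·R, P·¬Q·¬R), form their disjunction, and complement — that gives a formula that is 1 everywhere f is.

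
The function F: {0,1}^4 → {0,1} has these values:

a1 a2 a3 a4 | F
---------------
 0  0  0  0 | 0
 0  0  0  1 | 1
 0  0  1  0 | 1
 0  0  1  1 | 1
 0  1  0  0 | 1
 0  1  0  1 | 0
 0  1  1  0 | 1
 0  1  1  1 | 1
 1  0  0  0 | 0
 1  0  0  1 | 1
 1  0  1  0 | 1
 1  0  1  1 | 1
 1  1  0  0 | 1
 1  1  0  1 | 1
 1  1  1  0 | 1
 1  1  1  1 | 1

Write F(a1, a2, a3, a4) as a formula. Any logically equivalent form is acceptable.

F(a1, a2, a3, a4) = NOT (((((NOT a1 AND NOT a2) AND NOT a3) AND NOT a4) OR (((NOT a1 AND a2) AND NOT a3) AND a4)) OR (((a1 AND NOT a2) AND NOT a3) AND NOT a4))

F is 0 on only 3 rows — (0,0,0,0), (0,1,0,1), (1,0,0,0). Writing each as a minterm (¬a1·¬a2·¬a3·¬a4, ¬a1·a2·¬a3·a4, a1·¬a2·¬a3·¬a4) and OR-ing them characterizes exactly where F=0, so F is the negation of that disjunction.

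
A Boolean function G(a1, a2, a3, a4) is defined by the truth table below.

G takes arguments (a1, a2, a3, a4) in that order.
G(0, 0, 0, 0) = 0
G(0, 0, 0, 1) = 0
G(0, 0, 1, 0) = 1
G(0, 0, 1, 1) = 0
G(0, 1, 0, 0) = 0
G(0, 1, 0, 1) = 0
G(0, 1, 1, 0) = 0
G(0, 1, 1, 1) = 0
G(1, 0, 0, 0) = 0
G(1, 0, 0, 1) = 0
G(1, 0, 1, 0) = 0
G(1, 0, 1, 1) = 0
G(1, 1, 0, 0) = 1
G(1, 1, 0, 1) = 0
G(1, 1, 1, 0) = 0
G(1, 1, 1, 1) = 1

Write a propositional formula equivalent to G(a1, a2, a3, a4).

G(a1, a2, a3, a4) = ((((NOT a1 AND NOT a2) AND a3) AND NOT a4) OR (((a1 AND a2) AND NOT a3) AND NOT a4)) OR (((a1 AND a2) AND a3) AND a4)

G=1 on 3 inputs: (0,0,1,0), (1,1,0,0), (1,1,1,1). Reading each as a conjunction of literals (¬a1·¬a2·a3·¬a4, a1·a2·¬a3·¬a4, a1·a2·a3·a4) and taking the OR gives the canonical DNF.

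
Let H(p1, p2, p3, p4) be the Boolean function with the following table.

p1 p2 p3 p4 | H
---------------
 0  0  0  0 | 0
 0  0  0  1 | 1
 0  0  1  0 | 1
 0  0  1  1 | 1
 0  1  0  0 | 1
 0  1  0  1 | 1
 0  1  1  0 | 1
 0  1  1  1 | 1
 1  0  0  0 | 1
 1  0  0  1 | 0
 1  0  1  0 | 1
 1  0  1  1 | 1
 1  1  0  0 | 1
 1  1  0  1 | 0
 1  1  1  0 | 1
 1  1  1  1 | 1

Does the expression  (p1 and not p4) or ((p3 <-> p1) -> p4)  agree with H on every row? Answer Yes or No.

No

Evaluate (p1 and not p4) or ((p3 <-> p1) -> p4) on each row and compare to H:
  p1=0, p2=0, p3=0, p4=0: formula gives 0, H = 0 ✓
  p1=0, p2=0, p3=0, p4=1: formula gives 1, H = 1 ✓
  p1=0, p2=0, p3=1, p4=0: formula gives 1, H = 1 ✓
  p1=0, p2=0, p3=1, p4=1: formula gives 1, H = 1 ✓
  p1=0, p2=1, p3=0, p4=0: formula gives 0, but H = 1 ✗
Row (0,1,0,0) is a counterexample, so the formula is not equivalent to H.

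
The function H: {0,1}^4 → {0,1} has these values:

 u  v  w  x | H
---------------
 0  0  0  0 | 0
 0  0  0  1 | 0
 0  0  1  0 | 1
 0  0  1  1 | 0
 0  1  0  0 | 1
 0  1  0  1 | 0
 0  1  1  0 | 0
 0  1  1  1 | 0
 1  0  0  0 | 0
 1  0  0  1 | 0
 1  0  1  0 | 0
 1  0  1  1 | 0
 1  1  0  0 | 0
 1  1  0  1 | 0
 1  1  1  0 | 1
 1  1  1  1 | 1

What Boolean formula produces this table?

The 1-rows are (0,0,1,0), (0,1,0,0), (1,1,1,0), (1,1,1,1). Each contributes one minterm — ¬u·¬v·w·¬x; ¬u·v·¬w·¬x; u·v·w·¬x; u·v·w·x — and their disjunction is a sum-of-products form of H.

H(u, v, w, x) = (((((¬u ∧ ¬v) ∧ w) ∧ ¬x) ∨ (((¬u ∧ v) ∧ ¬w) ∧ ¬x)) ∨ (((u ∧ v) ∧ w) ∧ ¬x)) ∨ (((u ∧ v) ∧ w) ∧ x)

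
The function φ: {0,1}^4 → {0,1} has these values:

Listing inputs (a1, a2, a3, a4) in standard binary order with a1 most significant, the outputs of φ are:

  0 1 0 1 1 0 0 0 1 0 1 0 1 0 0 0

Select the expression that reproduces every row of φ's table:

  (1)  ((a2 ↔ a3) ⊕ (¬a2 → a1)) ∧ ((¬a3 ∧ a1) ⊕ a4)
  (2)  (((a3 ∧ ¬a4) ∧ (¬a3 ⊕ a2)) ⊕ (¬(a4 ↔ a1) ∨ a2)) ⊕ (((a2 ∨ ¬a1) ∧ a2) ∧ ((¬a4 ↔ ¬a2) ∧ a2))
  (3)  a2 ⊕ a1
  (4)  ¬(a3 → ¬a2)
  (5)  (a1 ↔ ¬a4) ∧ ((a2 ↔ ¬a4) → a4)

(1) disagrees with φ on (0,0,1,1) (formula → 0, table → 1); rule it out.
(3) disagrees with φ on (0,0,0,1) (formula → 0, table → 1); rule it out.
(4) disagrees with φ on (0,0,0,1) (formula → 0, table → 1); rule it out.
(5) disagrees with φ on (0,1,0,0) (formula → 0, table → 1); rule it out.
Only (2) survives; checking it on all 16 rows confirms it matches φ.

2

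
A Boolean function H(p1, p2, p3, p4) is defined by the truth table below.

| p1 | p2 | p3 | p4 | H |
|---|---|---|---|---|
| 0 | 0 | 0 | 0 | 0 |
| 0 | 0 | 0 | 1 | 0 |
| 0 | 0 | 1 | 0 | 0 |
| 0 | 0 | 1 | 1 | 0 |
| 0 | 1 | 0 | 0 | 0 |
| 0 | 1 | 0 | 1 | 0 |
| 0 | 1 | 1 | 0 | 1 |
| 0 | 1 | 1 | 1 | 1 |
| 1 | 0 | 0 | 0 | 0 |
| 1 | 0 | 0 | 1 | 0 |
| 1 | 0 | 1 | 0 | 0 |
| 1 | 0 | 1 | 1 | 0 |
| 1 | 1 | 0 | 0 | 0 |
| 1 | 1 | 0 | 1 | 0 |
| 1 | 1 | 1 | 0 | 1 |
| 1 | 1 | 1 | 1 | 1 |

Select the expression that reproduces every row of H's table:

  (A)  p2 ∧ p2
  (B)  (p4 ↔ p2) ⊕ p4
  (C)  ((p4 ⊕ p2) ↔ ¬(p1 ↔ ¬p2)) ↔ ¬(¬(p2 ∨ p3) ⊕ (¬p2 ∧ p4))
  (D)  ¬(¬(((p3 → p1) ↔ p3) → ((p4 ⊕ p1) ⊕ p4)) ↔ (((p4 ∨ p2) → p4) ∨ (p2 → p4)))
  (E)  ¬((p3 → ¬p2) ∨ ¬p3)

(A) disagrees with H on (0,1,0,0) (formula → 1, table → 0); rule it out.
(B) disagrees with H on (0,0,0,0) (formula → 1, table → 0); rule it out.
(C) disagrees with H on (0,0,0,0) (formula → 1, table → 0); rule it out.
(D) disagrees with H on (0,0,0,0) (formula → 1, table → 0); rule it out.
Only (E) survives; checking it on all 16 rows confirms it matches H.

E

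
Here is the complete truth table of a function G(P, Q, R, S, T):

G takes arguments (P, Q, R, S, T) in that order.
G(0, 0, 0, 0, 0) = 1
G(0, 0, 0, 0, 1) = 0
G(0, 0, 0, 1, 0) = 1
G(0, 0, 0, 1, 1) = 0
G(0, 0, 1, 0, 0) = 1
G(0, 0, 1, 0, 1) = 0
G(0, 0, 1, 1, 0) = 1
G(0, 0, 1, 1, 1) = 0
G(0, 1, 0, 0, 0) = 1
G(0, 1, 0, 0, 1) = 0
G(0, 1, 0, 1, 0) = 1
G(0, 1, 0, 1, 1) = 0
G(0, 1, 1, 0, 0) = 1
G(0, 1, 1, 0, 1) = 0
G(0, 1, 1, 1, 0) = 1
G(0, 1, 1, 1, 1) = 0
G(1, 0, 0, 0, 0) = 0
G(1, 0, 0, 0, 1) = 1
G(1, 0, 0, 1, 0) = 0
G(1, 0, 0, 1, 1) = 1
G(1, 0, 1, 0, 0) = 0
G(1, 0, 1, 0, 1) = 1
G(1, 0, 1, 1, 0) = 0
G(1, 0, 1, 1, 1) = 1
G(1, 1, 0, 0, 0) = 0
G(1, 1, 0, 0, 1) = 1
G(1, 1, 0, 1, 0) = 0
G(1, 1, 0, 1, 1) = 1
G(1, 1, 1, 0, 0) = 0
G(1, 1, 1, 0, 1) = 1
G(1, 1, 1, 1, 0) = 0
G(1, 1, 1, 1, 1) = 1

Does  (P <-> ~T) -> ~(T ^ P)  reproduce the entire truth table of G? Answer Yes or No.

Check the formula against G row by row:
  P=0, Q=0, R=0, S=0, T=0: formula gives 1, G = 1 ✓
  P=0, Q=0, R=0, S=0, T=1: formula gives 0, G = 0 ✓
  P=0, Q=0, R=0, S=1, T=0: formula gives 1, G = 1 ✓
  P=0, Q=0, R=0, S=1, T=1: formula gives 0, G = 0 ✓
  …and likewise for the remaining 28 rows.
No disagreement on any input; they are logically equivalent.

Yes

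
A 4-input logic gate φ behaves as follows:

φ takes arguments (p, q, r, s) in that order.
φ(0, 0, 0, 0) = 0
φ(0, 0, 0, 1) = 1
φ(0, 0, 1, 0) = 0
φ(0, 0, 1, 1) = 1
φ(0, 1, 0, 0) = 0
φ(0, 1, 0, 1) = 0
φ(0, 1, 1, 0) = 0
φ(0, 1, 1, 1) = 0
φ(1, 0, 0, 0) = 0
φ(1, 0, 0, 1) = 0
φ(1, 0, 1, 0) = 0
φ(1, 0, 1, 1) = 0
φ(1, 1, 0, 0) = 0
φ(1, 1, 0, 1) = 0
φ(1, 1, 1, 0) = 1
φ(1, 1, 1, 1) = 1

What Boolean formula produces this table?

φ(p, q, r, s) = (((((~p & ~q) & ~r) & s) | (((~p & ~q) & r) & s)) | (((p & q) & r) & ~s)) | (((p & q) & r) & s)

The 1-rows are (0,0,0,1), (0,0,1,1), (1,1,1,0), (1,1,1,1). Each contributes one minterm — ¬p·¬q·¬r·s; ¬p·¬q·r·s; p·q·r·¬s; p·q·r·s — and their disjunction is a sum-of-products form of φ.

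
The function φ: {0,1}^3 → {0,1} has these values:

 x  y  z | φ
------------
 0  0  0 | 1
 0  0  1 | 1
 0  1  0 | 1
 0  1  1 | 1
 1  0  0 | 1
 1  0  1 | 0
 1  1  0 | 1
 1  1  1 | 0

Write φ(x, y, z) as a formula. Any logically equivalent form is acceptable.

There are just 2 zero rows: (1,0,1), (1,1,1). Their minterms are x·¬y·z, x·y·z; the OR of those covers precisely the 0-outputs, and negating it yields φ.

φ(x, y, z) = ¬(((x ∧ ¬y) ∧ z) ∨ ((x ∧ y) ∧ z))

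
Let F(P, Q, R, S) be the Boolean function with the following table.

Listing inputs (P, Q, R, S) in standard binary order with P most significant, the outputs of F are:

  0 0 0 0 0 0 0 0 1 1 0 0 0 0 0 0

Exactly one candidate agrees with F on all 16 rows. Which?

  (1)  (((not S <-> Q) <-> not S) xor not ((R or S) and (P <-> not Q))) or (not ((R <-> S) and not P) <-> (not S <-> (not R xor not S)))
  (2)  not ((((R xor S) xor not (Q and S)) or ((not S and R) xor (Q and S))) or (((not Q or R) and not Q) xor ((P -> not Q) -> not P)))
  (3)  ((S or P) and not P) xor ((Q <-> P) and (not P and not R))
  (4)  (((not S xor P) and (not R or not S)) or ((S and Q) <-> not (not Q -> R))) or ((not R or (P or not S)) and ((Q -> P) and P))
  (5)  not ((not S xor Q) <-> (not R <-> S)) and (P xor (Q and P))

(1) disagrees with F on (0,0,0,0) (formula → 1, table → 0); rule it out.
(2) disagrees with F on (0,0,0,1) (formula → 1, table → 0); rule it out.
(3) disagrees with F on (0,0,0,0) (formula → 1, table → 0); rule it out.
(4) disagrees with F on (0,0,0,0) (formula → 1, table → 0); rule it out.
That leaves (5). Evaluating it on every row reproduces the table of F exactly.

5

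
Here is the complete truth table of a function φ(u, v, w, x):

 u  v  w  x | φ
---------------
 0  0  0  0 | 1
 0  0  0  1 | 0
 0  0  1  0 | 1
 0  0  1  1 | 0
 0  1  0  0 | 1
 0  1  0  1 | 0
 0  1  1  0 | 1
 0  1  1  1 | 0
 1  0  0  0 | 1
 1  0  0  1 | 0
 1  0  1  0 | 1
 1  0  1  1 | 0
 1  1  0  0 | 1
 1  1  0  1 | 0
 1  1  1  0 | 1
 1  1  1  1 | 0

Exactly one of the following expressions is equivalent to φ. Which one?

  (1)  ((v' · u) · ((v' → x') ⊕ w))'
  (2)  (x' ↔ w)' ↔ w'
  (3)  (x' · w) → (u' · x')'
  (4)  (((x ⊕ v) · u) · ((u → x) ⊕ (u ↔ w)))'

2

(1) fails at (0,0,0,1): the formula yields 1, φ is 0.
(3) fails at (0,0,0,1): the formula yields 1, φ is 0.
(4) fails at (0,0,0,1): the formula yields 1, φ is 0.
(2) is the remaining candidate, and it agrees with φ on all 16 inputs.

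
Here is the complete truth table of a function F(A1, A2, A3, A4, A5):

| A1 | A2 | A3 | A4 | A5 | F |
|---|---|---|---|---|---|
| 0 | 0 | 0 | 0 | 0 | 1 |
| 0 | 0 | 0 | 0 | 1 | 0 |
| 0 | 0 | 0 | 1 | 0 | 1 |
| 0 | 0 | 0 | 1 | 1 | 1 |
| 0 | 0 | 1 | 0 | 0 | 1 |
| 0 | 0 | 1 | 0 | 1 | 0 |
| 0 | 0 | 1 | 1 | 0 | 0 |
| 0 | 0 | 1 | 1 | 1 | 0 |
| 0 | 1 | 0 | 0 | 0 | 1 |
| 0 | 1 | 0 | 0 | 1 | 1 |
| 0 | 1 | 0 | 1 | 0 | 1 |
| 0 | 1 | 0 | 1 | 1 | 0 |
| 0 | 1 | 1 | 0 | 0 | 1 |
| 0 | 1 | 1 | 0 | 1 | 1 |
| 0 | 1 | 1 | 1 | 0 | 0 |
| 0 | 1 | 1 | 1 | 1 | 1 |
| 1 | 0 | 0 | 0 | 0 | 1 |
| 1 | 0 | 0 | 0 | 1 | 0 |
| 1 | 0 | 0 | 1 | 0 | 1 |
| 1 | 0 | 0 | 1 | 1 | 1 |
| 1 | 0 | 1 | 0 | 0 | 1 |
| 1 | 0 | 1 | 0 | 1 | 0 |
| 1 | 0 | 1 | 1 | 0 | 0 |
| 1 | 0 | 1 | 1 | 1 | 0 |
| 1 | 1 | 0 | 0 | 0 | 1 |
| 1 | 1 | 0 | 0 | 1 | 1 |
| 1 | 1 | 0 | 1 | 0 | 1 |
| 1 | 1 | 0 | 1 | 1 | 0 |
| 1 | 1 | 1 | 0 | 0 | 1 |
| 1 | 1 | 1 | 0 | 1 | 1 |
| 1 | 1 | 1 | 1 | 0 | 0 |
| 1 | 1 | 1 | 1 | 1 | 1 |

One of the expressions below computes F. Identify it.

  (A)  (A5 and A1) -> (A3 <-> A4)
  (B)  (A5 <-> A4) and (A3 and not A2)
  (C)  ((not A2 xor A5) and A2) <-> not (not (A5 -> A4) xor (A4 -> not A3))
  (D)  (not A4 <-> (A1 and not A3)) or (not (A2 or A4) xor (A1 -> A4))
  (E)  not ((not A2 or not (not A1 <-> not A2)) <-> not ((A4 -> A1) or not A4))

(A) disagrees with F on (0,0,0,0,1) (formula → 1, table → 0); rule it out.
(B) disagrees with F on (0,0,0,0,0) (formula → 0, table → 1); rule it out.
(D) disagrees with F on (0,0,0,0,0) (formula → 0, table → 1); rule it out.
(E) disagrees with F on (0,0,0,0,1) (formula → 1, table → 0); rule it out.
(C) is the remaining candidate, and it agrees with F on all 32 inputs.

C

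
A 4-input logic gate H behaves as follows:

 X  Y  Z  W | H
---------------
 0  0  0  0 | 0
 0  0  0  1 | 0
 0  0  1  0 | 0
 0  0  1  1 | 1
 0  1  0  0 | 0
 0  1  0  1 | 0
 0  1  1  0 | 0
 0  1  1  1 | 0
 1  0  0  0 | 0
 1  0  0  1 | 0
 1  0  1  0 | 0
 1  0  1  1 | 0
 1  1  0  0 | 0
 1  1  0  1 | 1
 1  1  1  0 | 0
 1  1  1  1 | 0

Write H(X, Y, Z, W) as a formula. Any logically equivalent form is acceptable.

H(X, Y, Z, W) = (((X' · Y') · Z) · W) + (((X · Y) · Z') · W)

Collect the rows where H=1 — (0,0,1,1), (1,1,0,1) — and write one minterm per row: ¬X·¬Y·Z·W, X·Y·¬Z·W. Their union (logical OR) reproduces the table exactly.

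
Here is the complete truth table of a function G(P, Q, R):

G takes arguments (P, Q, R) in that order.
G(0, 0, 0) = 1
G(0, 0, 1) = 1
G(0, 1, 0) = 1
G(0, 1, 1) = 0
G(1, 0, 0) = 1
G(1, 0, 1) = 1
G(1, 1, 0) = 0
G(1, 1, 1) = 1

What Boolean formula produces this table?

G(P, Q, R) = not (((not P and Q) and R) or ((P and Q) and not R))

G is 0 on only 2 rows — (0,1,1), (1,1,0). Writing each as a minterm (¬P·Q·R, P·Q·¬R) and OR-ing them characterizes exactly where G=0, so G is the negation of that disjunction.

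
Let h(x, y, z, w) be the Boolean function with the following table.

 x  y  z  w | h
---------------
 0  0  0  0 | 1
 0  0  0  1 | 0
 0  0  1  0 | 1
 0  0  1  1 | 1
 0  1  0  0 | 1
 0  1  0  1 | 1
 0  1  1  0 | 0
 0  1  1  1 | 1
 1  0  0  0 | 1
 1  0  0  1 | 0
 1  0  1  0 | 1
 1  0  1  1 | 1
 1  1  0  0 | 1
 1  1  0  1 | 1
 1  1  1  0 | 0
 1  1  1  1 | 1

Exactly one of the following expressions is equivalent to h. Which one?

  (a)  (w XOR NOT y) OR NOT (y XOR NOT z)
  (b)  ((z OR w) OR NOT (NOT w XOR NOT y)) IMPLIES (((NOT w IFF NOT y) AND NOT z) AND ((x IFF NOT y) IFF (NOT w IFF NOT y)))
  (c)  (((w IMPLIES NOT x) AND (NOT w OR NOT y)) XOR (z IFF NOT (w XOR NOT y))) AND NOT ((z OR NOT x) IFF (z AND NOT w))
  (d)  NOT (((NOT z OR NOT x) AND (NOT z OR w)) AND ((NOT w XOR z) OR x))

(b) disagrees with h on (0,0,0,0) (formula → 0, table → 1); rule it out.
(c) disagrees with h on (0,0,0,0) (formula → 0, table → 1); rule it out.
(d) disagrees with h on (0,0,0,0) (formula → 0, table → 1); rule it out.
Only (a) survives; checking it on all 16 rows confirms it matches h.

a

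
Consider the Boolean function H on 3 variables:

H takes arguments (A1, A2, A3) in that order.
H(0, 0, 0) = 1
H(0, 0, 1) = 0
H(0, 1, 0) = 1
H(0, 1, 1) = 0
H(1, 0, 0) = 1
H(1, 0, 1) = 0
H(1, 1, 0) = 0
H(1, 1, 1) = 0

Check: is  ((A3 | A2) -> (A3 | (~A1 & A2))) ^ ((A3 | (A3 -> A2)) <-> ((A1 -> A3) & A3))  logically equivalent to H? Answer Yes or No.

Evaluate ((A3 | A2) -> (A3 | (~A1 & A2))) ^ ((A3 | (A3 -> A2)) <-> ((A1 -> A3) & A3)) on each row and compare to H:
  A1=0, A2=0, A3=0: formula gives 1, H = 1 ✓
  A1=0, A2=0, A3=1: formula gives 0, H = 0 ✓
  A1=0, A2=1, A3=0: formula gives 1, H = 1 ✓
  A1=0, A2=1, A3=1: formula gives 0, H = 0 ✓
  A1=1, A2=0, A3=0: formula gives 1, H = 1 ✓
  …and likewise for the remaining 3 rows.
All 8 rows match — the expression computes H exactly.

Yes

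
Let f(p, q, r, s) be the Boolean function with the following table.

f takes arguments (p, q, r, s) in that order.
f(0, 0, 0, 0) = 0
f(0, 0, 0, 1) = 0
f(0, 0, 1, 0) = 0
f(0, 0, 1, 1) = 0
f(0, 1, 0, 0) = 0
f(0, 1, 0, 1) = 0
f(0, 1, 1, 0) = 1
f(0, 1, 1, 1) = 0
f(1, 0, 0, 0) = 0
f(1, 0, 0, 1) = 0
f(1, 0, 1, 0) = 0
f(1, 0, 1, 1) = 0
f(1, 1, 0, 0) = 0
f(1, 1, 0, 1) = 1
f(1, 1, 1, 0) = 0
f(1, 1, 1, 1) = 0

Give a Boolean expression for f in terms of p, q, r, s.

Collect the rows where f=1 — (0,1,1,0), (1,1,0,1) — and write one minterm per row: ¬p·q·r·¬s, p·q·¬r·s. Their union (logical OR) reproduces the table exactly.

f(p, q, r, s) = (((not p and q) and r) and not s) or (((p and q) and not r) and s)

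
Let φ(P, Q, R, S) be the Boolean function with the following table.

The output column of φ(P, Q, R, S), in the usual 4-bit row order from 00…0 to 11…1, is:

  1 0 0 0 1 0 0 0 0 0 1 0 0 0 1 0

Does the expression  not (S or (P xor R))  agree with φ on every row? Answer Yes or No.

Yes

Check the formula against φ row by row:
  P=0, Q=0, R=0, S=0: formula gives 1, φ = 1 ✓
  P=0, Q=0, R=0, S=1: formula gives 0, φ = 0 ✓
  P=0, Q=0, R=1, S=0: formula gives 0, φ = 0 ✓
  P=0, Q=0, R=1, S=1: formula gives 0, φ = 0 ✓
  … (the remaining 12 rows also agree.)
No disagreement on any input; they are logically equivalent.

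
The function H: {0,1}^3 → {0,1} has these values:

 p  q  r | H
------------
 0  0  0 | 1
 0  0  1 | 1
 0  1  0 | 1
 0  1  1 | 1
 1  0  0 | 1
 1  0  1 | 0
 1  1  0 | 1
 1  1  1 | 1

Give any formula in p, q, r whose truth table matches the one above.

H(p, q, r) = ~((p & ~q) & r)

H is 0 on exactly one input, (1,0,1), whose minterm is p·¬q·r. So H is the negation of that single conjunction.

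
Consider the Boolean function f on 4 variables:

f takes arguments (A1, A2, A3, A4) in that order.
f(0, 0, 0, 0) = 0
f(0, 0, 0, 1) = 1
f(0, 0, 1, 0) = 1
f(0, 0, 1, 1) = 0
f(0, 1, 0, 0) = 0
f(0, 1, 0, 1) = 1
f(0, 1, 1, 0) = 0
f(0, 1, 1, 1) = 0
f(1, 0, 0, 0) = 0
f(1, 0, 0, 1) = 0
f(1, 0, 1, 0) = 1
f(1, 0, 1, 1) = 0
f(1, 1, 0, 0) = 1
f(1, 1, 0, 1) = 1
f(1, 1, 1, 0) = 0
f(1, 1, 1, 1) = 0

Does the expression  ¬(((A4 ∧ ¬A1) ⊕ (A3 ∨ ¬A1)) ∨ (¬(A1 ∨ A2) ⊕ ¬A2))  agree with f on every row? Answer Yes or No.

No

Check the formula against f row by row:
  A1=0, A2=0, A3=0, A4=0: formula gives 0, f = 0 ✓
  A1=0, A2=0, A3=0, A4=1: formula gives 1, f = 1 ✓
  A1=0, A2=0, A3=1, A4=0: formula gives 0, but f = 1 ✗
A single disagreement suffices: at (0,0,1,0) they differ, so the formula does not compute f.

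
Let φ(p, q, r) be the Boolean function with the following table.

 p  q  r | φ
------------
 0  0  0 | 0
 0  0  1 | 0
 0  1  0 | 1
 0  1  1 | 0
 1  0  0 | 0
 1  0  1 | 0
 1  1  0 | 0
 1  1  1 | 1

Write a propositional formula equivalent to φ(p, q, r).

φ(p, q, r) = ((NOT p AND q) AND NOT r) OR ((p AND q) AND r)

The 1-rows are (0,1,0), (1,1,1). Each contributes one minterm — ¬p·q·¬r; p·q·r — and their disjunction is a sum-of-products form of φ.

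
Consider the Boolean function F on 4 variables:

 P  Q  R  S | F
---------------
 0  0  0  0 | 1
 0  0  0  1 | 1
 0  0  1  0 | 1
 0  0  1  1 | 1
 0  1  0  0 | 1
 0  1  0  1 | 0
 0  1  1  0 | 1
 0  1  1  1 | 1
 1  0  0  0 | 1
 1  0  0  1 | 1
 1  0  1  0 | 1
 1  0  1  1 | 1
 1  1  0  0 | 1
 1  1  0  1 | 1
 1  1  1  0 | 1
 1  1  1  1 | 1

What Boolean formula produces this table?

F is 0 on exactly one input, (0,1,0,1), whose minterm is ¬P·Q·¬R·S. So F is the negation of that single conjunction.

F(P, Q, R, S) = NOT (((NOT P AND Q) AND NOT R) AND S)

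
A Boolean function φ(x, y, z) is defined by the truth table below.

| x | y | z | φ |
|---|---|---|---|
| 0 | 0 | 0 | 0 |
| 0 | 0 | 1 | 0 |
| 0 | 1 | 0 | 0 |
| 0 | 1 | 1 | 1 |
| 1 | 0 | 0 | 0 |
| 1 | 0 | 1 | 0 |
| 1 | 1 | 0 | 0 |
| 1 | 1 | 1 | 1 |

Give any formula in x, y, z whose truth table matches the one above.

φ(x, y, z) = ((¬x ∧ y) ∧ z) ∨ ((x ∧ y) ∧ z)

The 1-rows are (0,1,1), (1,1,1). Each contributes one minterm — ¬x·y·z; x·y·z — and their disjunction is a sum-of-products form of φ.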